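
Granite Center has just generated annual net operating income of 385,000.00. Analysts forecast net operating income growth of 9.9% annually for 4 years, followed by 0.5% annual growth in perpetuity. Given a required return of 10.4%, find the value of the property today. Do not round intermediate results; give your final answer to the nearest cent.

D_1 = 423115.00000
D_2 = 465003.38500
D_3 = 511038.72011
D_4 = 561631.55341
Terminal value at year 4: TV = D_4×(1+g_2)/(r−g_2) = 564439.71117/0.099 = 5701411.22397
P_0 = D_1/(1+r)^1 + D_2/(1+r)^2 + D_3/(1+r)^3 + D_4/(1+r)^4 + TV/(1+r)^4
    = 383256.34058 + 381520.57817 + 379792.67700 + 378072.60147 + 3838009.74218 = 5360651.93940

5360651.94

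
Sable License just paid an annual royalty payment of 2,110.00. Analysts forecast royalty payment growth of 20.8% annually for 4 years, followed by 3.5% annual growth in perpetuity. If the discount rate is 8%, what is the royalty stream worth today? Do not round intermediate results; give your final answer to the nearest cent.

87214.76

D_1 = 2548.88000
D_2 = 3079.04704
D_3 = 3719.48882
D_4 = 4493.14250
Terminal value at year 4: TV = D_4×(1+g_2)/(r−g_2) = 4650.40249/0.045 = 103342.27749
P_0 = D_1/(1+r)^1 + D_2/(1+r)^2 + D_3/(1+r)^3 + D_4/(1+r)^4 + TV/(1+r)^4
    = 2360.07407 + 2639.78656 + 2952.65015 + 3302.59387 + 75959.65901 = 87214.76366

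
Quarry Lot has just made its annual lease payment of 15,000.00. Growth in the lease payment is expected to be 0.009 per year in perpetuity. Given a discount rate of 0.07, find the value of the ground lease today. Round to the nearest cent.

D₁ = D₀ × (1 + g) = 15,000.00 × 1.009 = 15,135.0000
Growing perpetuity: P = D₁ / (r − g) = 15,135.0000 / (0.07 − 0.009) = 248,114.75

248114.75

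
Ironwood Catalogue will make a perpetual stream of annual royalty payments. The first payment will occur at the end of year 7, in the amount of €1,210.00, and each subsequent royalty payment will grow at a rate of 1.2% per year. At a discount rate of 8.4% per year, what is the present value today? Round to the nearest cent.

€10358.03

Value at end of year 6: C₁ / (r − g) = €1,210.00 / (0.084 − 0.012) = €16,805.5556
Discount to today: PV = €16,805.5556 / (1 + 0.084)^6 = €16,805.5556 / 1.622466 = €10,358.03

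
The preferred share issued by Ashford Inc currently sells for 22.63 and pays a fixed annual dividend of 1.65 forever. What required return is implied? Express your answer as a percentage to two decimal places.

7.29%

P = C/r ⇒ r = C/P = 1.65/22.63 = 0.072912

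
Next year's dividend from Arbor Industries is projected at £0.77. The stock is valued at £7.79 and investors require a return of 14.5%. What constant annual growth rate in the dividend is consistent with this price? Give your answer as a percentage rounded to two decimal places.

P = D₁/(r−g) ⇒ g = r − D₁/P = 0.145 − £0.77/£7.79 = 0.046155

4.62%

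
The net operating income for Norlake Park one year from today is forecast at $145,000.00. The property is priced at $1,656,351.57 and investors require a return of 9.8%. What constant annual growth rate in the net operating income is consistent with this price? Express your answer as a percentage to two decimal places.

1.05%

P = D₁/(r−g) ⇒ g = r − D₁/P = 0.098 − $145,000.00/$1,656,351.57 = 0.010458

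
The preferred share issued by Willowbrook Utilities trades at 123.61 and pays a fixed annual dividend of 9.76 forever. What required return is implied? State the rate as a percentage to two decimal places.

P = C/r ⇒ r = C/P = 9.76/123.61 = 0.078958

7.90%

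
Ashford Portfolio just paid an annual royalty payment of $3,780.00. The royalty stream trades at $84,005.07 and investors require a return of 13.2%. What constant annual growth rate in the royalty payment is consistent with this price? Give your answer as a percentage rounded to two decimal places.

P = D₀(1+g)/(r−g) ⇒ P(r−g) = D₀(1+g) ⇒ g(P+D₀) = P·r − D₀
g = (P·r − D₀)/(P + D₀) = ($84,005.07×0.132 − $3,780.00) / ($84,005.07 + $3,780.00) = 0.083256

8.33%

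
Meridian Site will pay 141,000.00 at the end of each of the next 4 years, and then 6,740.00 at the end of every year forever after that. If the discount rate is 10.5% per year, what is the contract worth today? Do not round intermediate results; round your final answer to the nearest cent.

485210.82

PV of 4-year annuity: 141,000.00 × [1 − (1+0.105)^−4] / 0.105 = 442156.02551
Perpetuity value at year 4: 6,740.00 / 0.105 = 64190.47619
PV of perpetuity: 64190.47619 / (1+0.105)^4 = 43054.79100
Total PV = 442156.02551 + 43054.79100 = 485210.81651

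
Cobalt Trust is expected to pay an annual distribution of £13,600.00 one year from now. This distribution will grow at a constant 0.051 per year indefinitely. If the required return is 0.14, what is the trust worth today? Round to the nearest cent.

Growing perpetuity: P = D₁ / (r − g) = £13,600.0000 / (0.14 − 0.051) = £152,808.99

£152808.99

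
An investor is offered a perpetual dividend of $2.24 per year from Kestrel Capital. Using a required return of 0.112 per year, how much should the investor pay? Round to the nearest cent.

$20.00

Level perpetuity: PV = C / r = $2.24 / 0.112 = $20.00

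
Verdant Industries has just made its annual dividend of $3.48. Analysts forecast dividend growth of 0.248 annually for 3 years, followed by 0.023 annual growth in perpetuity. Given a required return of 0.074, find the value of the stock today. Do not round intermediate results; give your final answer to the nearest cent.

D_1 = 4.34304
D_2 = 5.42011
D_3 = 6.76430
Terminal value at year 3: TV = D_3×(1+g_2)/(r−g_2) = 6.91988/0.051 = 135.68394
P_0 = D_1/(1+r)^1 + D_2/(1+r)^2 + D_3/(1+r)^3 + TV/(1+r)^3
    = 4.04380 + 4.69894 + 5.46022 + 109.52559 = 123.72855

$123.73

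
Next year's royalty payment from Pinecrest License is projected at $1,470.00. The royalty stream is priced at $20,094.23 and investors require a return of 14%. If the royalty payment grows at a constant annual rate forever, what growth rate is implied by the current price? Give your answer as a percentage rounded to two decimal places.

P = D₁/(r−g) ⇒ g = r − D₁/P = 0.14 − $1,470.00/$20,094.23 = 0.066845

6.68%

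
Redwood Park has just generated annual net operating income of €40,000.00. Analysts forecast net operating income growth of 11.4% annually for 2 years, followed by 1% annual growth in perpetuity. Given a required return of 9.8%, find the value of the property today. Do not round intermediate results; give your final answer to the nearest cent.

€554325.22

D_1 = 44560.00000
D_2 = 49639.84000
Terminal value at year 2: TV = D_2×(1+g_2)/(r−g_2) = 50136.23840/0.088 = 569729.98182
P_0 = D_1/(1+r)^1 + D_2/(1+r)^2 + TV/(1+r)^2
    = 40582.87796 + 41174.24959 + 472568.09186 = 554325.21941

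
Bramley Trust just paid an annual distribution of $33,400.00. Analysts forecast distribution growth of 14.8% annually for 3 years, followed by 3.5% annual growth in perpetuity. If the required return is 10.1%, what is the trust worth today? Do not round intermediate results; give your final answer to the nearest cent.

$702754.88

D_1 = 38343.20000
D_2 = 44017.99360
D_3 = 50532.65665
Terminal value at year 3: TV = D_3×(1+g_2)/(r−g_2) = 52301.29964/0.066 = 792443.93387
P_0 = D_1/(1+r)^1 + D_2/(1+r)^2 + D_3/(1+r)^3 + TV/(1+r)^3
    = 34825.79473 + 36312.45445 + 37862.57739 + 593754.05460 = 702754.88118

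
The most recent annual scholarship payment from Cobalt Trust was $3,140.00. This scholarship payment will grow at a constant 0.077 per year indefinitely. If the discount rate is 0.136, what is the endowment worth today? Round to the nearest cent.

$57318.31

D₁ = D₀ × (1 + g) = $3,140.00 × 1.077 = $3,381.7800
Growing perpetuity: P = D₁ / (r − g) = $3,381.7800 / (0.136 − 0.077) = $57,318.31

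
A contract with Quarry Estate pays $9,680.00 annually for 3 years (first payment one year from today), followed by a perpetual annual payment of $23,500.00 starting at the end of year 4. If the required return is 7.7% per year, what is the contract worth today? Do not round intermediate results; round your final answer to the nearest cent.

$269385.65

PV of 3-year annuity: $9,680.00 × [1 − (1+0.077)^−3] / 0.077 = 25081.95711
Perpetuity value at year 3: $23,500.00 / 0.077 = 305194.80519
PV of perpetuity: 305194.80519 / (1+0.077)^3 = 244303.69030
Total PV = 25081.95711 + 244303.69030 = 269385.64741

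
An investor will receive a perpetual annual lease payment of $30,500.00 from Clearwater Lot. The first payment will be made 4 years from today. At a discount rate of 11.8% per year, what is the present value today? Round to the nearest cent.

Value at end of year 3: C / r = $30,500.00 / 0.118 = $258,474.5763
Discount to today: PV = $258,474.5763 / (1 + 0.118)^3 = $258,474.5763 / 1.397415 = $184,966.22

$184966.22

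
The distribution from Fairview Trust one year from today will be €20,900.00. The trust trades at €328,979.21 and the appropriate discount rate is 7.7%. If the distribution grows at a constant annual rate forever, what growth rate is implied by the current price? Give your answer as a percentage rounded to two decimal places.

P = D₁/(r−g) ⇒ g = r − D₁/P = 0.077 − €20,900.00/€328,979.21 = 0.013470

1.35%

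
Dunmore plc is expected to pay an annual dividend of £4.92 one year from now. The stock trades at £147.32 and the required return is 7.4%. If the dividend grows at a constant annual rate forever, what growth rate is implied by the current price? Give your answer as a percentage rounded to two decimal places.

4.06%

P = D₁/(r−g) ⇒ g = r − D₁/P = 0.074 − £4.92/£147.32 = 0.040603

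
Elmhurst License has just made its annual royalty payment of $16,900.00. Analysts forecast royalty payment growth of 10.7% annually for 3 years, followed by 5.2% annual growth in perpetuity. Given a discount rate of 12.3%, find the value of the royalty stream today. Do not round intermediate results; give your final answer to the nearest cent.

D_1 = 18708.30000
D_2 = 20710.08810
D_3 = 22926.06753
Terminal value at year 3: TV = D_3×(1+g_2)/(r−g_2) = 24118.22304/0.071 = 339693.28223
P_0 = D_1/(1+r)^1 + D_2/(1+r)^2 + D_3/(1+r)^3 + TV/(1+r)^3
    = 16659.21638 + 16421.86335 + 16187.89201 + 239854.39988 = 289123.37162

$289123.37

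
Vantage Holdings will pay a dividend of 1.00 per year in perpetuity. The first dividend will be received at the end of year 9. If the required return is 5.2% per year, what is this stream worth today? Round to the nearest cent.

Value at end of year 8: C / r = 1.00 / 0.052 = 19.2308
Discount to today: PV = 19.2308 / (1 + 0.052)^8 = 19.2308 / 1.500120 = 12.82

12.82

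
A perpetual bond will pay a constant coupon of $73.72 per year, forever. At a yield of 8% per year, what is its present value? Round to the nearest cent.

$921.50

Level perpetuity: PV = C / r = $73.72 / 0.08 = $921.50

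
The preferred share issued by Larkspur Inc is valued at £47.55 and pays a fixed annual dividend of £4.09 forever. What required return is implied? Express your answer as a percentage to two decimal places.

P = C/r ⇒ r = C/P = £4.09/£47.55 = 0.086015

8.60%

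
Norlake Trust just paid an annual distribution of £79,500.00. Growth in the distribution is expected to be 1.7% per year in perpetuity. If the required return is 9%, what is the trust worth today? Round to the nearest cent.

D₁ = D₀ × (1 + g) = £79,500.00 × 1.017 = £80,851.5000
Growing perpetuity: P = D₁ / (r − g) = £80,851.5000 / (0.09 − 0.017) = £1,107,554.79

£1107554.79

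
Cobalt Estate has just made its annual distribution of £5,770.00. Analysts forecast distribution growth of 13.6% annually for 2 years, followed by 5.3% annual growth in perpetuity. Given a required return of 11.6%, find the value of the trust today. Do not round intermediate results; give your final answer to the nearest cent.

£111781.15

D_1 = 6554.72000
D_2 = 7446.16192
Terminal value at year 2: TV = D_2×(1+g_2)/(r−g_2) = 7840.80850/0.063 = 124457.27781
P_0 = D_1/(1+r)^1 + D_2/(1+r)^2 + TV/(1+r)^2
    = 5873.40502 + 5978.66317 + 99929.08445 = 111781.15264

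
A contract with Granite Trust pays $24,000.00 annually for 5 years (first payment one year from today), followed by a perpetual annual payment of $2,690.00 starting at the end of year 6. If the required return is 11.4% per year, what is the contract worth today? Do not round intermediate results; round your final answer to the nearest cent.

$101569.94

PV of 5-year annuity: $24,000.00 × [1 − (1+0.114)^−5] / 0.114 = 87816.18014
Perpetuity value at year 5: $2,690.00 / 0.114 = 23596.49123
PV of perpetuity: 23596.49123 / (1+0.114)^5 = 13753.76104
Total PV = 87816.18014 + 13753.76104 = 101569.94118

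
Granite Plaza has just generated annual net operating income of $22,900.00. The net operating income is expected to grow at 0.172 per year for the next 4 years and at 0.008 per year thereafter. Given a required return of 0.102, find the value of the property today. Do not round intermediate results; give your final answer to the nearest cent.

$421260.96

D_1 = 26838.80000
D_2 = 31455.07360
D_3 = 36865.34626
D_4 = 43206.18582
Terminal value at year 4: TV = D_4×(1+g_2)/(r−g_2) = 43551.83530/0.094 = 463317.39683
P_0 = D_1/(1+r)^1 + D_2/(1+r)^2 + D_3/(1+r)^3 + D_4/(1+r)^4 + TV/(1+r)^4
    = 24354.62795 + 25901.65513 + 27546.95083 + 29296.75715 + 314160.97024 = 421260.96130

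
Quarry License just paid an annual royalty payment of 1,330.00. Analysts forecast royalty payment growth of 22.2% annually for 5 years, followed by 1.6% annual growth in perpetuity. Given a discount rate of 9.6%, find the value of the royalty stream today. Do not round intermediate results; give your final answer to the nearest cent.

D_1 = 1625.26000
D_2 = 1986.06772
D_3 = 2426.97475
D_4 = 2965.76315
D_5 = 3624.16257
Terminal value at year 5: TV = D_5×(1+g_2)/(r−g_2) = 3682.14917/0.08 = 46026.86462
P_0 = D_1/(1+r)^1 + D_2/(1+r)^2 + D_3/(1+r)^3 + D_4/(1+r)^4 + D_5/(1+r)^5 + TV/(1+r)^5
    = 1482.90146 + 1653.38101 + 1843.45948 + 2055.39004 + 2291.68488 + 29104.39800 = 38431.21487

38431.21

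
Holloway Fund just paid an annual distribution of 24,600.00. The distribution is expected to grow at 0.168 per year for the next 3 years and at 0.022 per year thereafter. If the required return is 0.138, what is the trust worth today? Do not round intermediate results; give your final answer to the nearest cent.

312090.88

D_1 = 28732.80000
D_2 = 33559.91040
D_3 = 39197.97535
Terminal value at year 3: TV = D_3×(1+g_2)/(r−g_2) = 40060.33080/0.116 = 345347.67935
P_0 = D_1/(1+r)^1 + D_2/(1+r)^2 + D_3/(1+r)^3 + TV/(1+r)^3
    = 25248.50615 + 25914.10825 + 26597.25697 + 234331.00537 = 312090.87674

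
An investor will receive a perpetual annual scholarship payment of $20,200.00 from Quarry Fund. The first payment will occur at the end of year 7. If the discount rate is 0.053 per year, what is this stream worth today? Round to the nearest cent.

Value at end of year 6: C / r = $20,200.00 / 0.053 = $381,132.0755
Discount to today: PV = $381,132.0755 / (1 + 0.053)^6 = $381,132.0755 / 1.363233 = $279,579.47

$279579.47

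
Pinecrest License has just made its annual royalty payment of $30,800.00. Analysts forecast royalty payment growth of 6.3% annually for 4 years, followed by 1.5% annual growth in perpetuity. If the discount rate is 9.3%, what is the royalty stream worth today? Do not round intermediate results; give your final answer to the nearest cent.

D_1 = 32740.40000
D_2 = 34803.04520
D_3 = 36995.63705
D_4 = 39326.36218
Terminal value at year 4: TV = D_4×(1+g_2)/(r−g_2) = 39916.25761/0.078 = 511746.89249
P_0 = D_1/(1+r)^1 + D_2/(1+r)^2 + D_3/(1+r)^3 + D_4/(1+r)^4 + TV/(1+r)^4
    = 29954.62031 + 29132.44409 + 28332.83446 + 27555.17203 + 358570.50789 = 473545.57879

$473545.58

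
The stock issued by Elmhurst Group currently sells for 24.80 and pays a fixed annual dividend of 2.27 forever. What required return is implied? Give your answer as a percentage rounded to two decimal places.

9.15%

P = C/r ⇒ r = C/P = 2.27/24.80 = 0.091532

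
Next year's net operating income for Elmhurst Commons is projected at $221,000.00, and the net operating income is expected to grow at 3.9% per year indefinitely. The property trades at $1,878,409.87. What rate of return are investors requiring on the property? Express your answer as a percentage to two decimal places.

15.67%

P = D₁/(r − g) ⇒ r = D₁/P + g = $221,000.0000/$1,878,409.87 + 0.039 = 0.117653 + 0.039 = 0.156653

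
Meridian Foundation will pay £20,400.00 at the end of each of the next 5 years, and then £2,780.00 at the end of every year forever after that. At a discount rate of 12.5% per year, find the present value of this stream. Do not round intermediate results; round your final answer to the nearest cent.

PV of 5-year annuity: £20,400.00 × [1 − (1+0.125)^−5] / 0.125 = 72635.59417
Perpetuity value at year 5: £2,780.00 / 0.125 = 22240.00000
PV of perpetuity: 22240.00000 / (1+0.125)^5 = 12341.62001
Total PV = 72635.59417 + 12341.62001 = 84977.21418

£84977.21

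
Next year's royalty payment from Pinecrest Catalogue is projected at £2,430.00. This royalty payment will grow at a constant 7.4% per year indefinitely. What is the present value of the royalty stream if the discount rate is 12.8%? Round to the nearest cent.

Growing perpetuity: P = D₁ / (r − g) = £2,430.0000 / (0.128 − 0.074) = £45,000.00

£45000.00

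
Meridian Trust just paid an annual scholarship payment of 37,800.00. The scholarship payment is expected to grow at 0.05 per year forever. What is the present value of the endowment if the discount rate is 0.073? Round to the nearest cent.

D₁ = D₀ × (1 + g) = 37,800.00 × 1.05 = 39,690.0000
Growing perpetuity: P = D₁ / (r − g) = 39,690.0000 / (0.073 − 0.05) = 1,725,652.17

1725652.17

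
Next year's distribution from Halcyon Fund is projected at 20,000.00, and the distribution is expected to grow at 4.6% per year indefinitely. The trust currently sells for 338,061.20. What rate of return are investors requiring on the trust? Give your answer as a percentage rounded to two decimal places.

10.52%

P = D₁/(r − g) ⇒ r = D₁/P + g = 20,000.0000/338,061.20 + 0.046 = 0.059161 + 0.046 = 0.105161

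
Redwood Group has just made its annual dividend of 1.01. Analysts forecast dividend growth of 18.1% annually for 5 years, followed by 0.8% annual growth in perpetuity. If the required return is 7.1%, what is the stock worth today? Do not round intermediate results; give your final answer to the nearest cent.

D_1 = 1.19281
D_2 = 1.40871
D_3 = 1.66368
D_4 = 1.96481
D_5 = 2.32044
Terminal value at year 5: TV = D_5×(1+g_2)/(r−g_2) = 2.33901/0.063 = 37.12708
P_0 = D_1/(1+r)^1 + D_2/(1+r)^2 + D_3/(1+r)^3 + D_4/(1+r)^4 + D_5/(1+r)^5 + TV/(1+r)^5
    = 1.11373 + 1.22812 + 1.35426 + 1.49336 + 1.64673 + 26.34775 = 33.18396

33.18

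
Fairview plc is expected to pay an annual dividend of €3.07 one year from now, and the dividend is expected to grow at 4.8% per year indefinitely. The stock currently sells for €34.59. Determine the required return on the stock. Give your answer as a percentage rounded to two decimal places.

13.68%

P = D₁/(r − g) ⇒ r = D₁/P + g = €3.0700/€34.59 + 0.048 = 0.088754 + 0.048 = 0.136754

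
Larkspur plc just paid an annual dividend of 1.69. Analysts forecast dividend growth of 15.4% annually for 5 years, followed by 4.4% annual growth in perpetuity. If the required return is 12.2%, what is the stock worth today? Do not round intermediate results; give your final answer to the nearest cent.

D_1 = 1.95026
D_2 = 2.25060
D_3 = 2.59719
D_4 = 2.99716
D_5 = 3.45872
Terminal value at year 5: TV = D_5×(1+g_2)/(r−g_2) = 3.61091/0.078 = 46.29367
P_0 = D_1/(1+r)^1 + D_2/(1+r)^2 + D_3/(1+r)^3 + D_4/(1+r)^4 + D_5/(1+r)^5 + TV/(1+r)^5
    = 1.73820 + 1.78777 + 1.83876 + 1.89120 + 1.94514 + 26.03499 = 35.23607

35.24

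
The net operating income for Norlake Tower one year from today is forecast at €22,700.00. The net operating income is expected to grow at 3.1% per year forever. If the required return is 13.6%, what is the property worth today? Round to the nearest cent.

Growing perpetuity: P = D₁ / (r − g) = €22,700.0000 / (0.136 − 0.031) = €216,190.48

€216190.48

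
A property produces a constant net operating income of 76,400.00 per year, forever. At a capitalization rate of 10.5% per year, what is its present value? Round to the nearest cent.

727619.05

Level perpetuity: PV = C / r = 76,400.00 / 0.105 = 727,619.05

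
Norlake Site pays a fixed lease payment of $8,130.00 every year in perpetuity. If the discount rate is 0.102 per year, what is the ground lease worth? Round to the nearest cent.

$79705.88

Level perpetuity: PV = C / r = $8,130.00 / 0.102 = $79,705.88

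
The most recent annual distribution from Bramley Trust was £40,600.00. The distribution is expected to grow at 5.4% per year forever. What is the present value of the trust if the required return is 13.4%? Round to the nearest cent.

D₁ = D₀ × (1 + g) = £40,600.00 × 1.054 = £42,792.4000
Growing perpetuity: P = D₁ / (r − g) = £42,792.4000 / (0.134 − 0.054) = £534,905.00

£534905.00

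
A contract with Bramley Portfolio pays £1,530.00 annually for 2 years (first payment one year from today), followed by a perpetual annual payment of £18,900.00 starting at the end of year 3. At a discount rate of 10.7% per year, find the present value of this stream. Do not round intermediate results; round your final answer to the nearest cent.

PV of 2-year annuity: £1,530.00 × [1 − (1+0.107)^−2] / 0.107 = 2630.63579
Perpetuity value at year 2: £18,900.00 / 0.107 = 176635.51402
PV of perpetuity: 176635.51402 / (1+0.107)^2 = 144139.42483
Total PV = 2630.63579 + 144139.42483 = 146770.06062

£146770.06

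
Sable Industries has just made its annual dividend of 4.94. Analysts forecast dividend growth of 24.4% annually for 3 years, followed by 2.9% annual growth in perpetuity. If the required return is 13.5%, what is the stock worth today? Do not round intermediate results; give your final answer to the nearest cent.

80.99

D_1 = 6.14536
D_2 = 7.64483
D_3 = 9.51017
Terminal value at year 3: TV = D_3×(1+g_2)/(r−g_2) = 9.78596/0.106 = 92.32038
P_0 = D_1/(1+r)^1 + D_2/(1+r)^2 + D_3/(1+r)^3 + TV/(1+r)^3
    = 5.41441 + 5.93439 + 6.50430 + 63.14079 = 80.99389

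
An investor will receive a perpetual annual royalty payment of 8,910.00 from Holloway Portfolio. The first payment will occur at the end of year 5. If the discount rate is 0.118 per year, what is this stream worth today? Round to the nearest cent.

Value at end of year 4: C / r = 8,910.00 / 0.118 = 75,508.4746
Discount to today: PV = 75,508.4746 / (1 + 0.118)^4 = 75,508.4746 / 1.562310 = 48,331.30

48331.30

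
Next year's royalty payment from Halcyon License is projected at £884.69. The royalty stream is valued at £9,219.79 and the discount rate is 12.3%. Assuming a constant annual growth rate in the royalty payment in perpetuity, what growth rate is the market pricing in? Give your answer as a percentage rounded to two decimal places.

P = D₁/(r−g) ⇒ g = r − D₁/P = 0.123 − £884.69/£9,219.79 = 0.027044

2.70%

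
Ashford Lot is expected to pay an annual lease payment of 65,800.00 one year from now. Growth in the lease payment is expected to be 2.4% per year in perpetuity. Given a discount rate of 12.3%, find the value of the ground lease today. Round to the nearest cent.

Growing perpetuity: P = D₁ / (r − g) = 65,800.0000 / (0.123 − 0.024) = 664,646.46

664646.46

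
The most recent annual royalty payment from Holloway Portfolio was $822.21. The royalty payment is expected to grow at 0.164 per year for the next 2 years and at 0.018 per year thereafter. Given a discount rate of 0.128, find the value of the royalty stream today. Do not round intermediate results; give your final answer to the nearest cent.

D_1 = 957.05244
D_2 = 1114.00904
Terminal value at year 2: TV = D_2×(1+g_2)/(r−g_2) = 1134.06120/0.11 = 10309.64730
P_0 = D_1/(1+r)^1 + D_2/(1+r)^2 + TV/(1+r)^2
    = 848.45074 + 875.52896 + 8102.62256 = 9826.60226

$9826.60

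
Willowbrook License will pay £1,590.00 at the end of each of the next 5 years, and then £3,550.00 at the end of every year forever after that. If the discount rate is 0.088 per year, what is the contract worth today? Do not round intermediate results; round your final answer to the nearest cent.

PV of 5-year annuity: £1,590.00 × [1 − (1+0.088)^−5] / 0.088 = 6216.77311
Perpetuity value at year 5: £3,550.00 / 0.088 = 40340.90909
PV of perpetuity: 40340.90909 / (1+0.088)^5 = 26460.69239
Total PV = 6216.77311 + 26460.69239 = 32677.46550

£32677.47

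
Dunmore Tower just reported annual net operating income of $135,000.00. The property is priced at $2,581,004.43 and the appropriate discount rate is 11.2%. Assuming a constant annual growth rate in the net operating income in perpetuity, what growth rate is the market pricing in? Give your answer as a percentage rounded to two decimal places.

P = D₀(1+g)/(r−g) ⇒ P(r−g) = D₀(1+g) ⇒ g(P+D₀) = P·r − D₀
g = (P·r − D₀)/(P + D₀) = ($2,581,004.43×0.112 − $135,000.00) / ($2,581,004.43 + $135,000.00) = 0.056728

5.67%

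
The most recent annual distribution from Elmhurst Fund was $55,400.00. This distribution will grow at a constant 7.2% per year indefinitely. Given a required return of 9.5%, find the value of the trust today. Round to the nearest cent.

D₁ = D₀ × (1 + g) = $55,400.00 × 1.072 = $59,388.8000
Growing perpetuity: P = D₁ / (r − g) = $59,388.8000 / (0.095 − 0.072) = $2,582,121.74

$2582121.74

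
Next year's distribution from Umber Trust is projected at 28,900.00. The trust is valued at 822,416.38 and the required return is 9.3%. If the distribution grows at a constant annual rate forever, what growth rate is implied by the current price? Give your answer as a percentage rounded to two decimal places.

5.79%

P = D₁/(r−g) ⇒ g = r − D₁/P = 0.093 − 28,900.00/822,416.38 = 0.057860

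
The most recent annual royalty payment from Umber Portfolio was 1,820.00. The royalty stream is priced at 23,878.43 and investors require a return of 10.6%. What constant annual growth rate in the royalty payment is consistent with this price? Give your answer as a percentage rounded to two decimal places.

P = D₀(1+g)/(r−g) ⇒ P(r−g) = D₀(1+g) ⇒ g(P+D₀) = P·r − D₀
g = (P·r − D₀)/(P + D₀) = (23,878.43×0.106 − 1,820.00) / (23,878.43 + 1,820.00) = 0.027671

2.77%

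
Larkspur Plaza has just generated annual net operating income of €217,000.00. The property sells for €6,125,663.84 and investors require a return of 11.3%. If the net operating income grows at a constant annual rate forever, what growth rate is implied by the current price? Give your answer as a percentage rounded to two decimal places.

7.49%

P = D₀(1+g)/(r−g) ⇒ P(r−g) = D₀(1+g) ⇒ g(P+D₀) = P·r − D₀
g = (P·r − D₀)/(P + D₀) = (€6,125,663.84×0.113 − €217,000.00) / (€6,125,663.84 + €217,000.00) = 0.074921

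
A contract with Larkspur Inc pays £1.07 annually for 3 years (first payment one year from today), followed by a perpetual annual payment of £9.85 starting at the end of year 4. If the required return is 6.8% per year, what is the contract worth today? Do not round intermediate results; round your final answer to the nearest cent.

£121.73

PV of 3-year annuity: £1.07 × [1 − (1+0.068)^−3] / 0.068 = 2.81831
Perpetuity value at year 3: £9.85 / 0.068 = 144.85294
PV of perpetuity: 144.85294 / (1+0.068)^3 = 118.90868
Total PV = 2.81831 + 118.90868 = 121.72699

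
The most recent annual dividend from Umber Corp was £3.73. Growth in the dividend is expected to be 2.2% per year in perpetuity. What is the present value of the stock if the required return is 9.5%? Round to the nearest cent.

D₁ = D₀ × (1 + g) = £3.73 × 1.022 = £3.8121
Growing perpetuity: P = D₁ / (r − g) = £3.8121 / (0.095 − 0.022) = £52.22

£52.22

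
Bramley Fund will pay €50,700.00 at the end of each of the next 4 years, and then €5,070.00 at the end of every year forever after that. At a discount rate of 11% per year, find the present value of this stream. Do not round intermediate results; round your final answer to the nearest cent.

€187655.51

PV of 4-year annuity: €50,700.00 × [1 − (1+0.11)^−4] / 0.11 = 157293.99646
Perpetuity value at year 4: €5,070.00 / 0.11 = 46090.90909
PV of perpetuity: 46090.90909 / (1+0.11)^4 = 30361.50944
Total PV = 157293.99646 + 30361.50944 = 187655.50591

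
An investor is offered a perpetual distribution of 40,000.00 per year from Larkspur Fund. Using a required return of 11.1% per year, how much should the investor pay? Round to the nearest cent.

Level perpetuity: PV = C / r = 40,000.00 / 0.111 = 360,360.36

360360.36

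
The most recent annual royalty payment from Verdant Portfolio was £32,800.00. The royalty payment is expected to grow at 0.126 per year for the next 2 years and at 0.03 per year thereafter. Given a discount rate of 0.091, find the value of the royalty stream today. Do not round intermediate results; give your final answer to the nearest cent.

D_1 = 36932.80000
D_2 = 41586.33280
Terminal value at year 2: TV = D_2×(1+g_2)/(r−g_2) = 42833.92278/0.061 = 702195.45548
P_0 = D_1/(1+r)^1 + D_2/(1+r)^2 + TV/(1+r)^2
    = 33852.24565 + 34938.24803 + 589940.90931 = 658731.40298

£658731.40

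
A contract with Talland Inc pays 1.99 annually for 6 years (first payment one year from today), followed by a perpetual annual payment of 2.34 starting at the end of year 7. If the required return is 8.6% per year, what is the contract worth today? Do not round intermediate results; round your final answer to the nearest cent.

PV of 6-year annuity: 1.99 × [1 − (1+0.086)^−6] / 0.086 = 9.03445
Perpetuity value at year 6: 2.34 / 0.086 = 27.20930
PV of perpetuity: 27.20930 / (1+0.086)^6 = 16.58588
Total PV = 9.03445 + 16.58588 = 25.62033

25.62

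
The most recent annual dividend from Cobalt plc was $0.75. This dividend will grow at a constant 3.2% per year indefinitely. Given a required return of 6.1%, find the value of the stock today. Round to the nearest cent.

D₁ = D₀ × (1 + g) = $0.75 × 1.032 = $0.7740
Growing perpetuity: P = D₁ / (r − g) = $0.7740 / (0.061 − 0.032) = $26.69

$26.69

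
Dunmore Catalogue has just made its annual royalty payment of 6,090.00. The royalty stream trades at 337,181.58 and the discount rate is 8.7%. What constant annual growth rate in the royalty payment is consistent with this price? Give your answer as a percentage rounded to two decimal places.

6.77%

P = D₀(1+g)/(r−g) ⇒ P(r−g) = D₀(1+g) ⇒ g(P+D₀) = P·r − D₀
g = (P·r − D₀)/(P + D₀) = (337,181.58×0.087 − 6,090.00) / (337,181.58 + 6,090.00) = 0.067715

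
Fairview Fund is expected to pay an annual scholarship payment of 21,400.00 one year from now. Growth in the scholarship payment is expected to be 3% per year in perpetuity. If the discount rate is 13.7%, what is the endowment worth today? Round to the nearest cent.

Growing perpetuity: P = D₁ / (r − g) = 21,400.0000 / (0.137 − 0.03) = 200,000.00

200000.00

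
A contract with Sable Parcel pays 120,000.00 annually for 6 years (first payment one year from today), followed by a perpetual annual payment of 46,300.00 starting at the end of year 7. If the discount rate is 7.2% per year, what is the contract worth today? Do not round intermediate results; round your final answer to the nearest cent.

992191.01

PV of 6-year annuity: 120,000.00 × [1 − (1+0.072)^−6] / 0.072 = 568470.21164
Perpetuity value at year 6: 46,300.00 / 0.072 = 643055.55556
PV of perpetuity: 643055.55556 / (1+0.072)^6 = 423720.79890
Total PV = 568470.21164 + 423720.79890 = 992191.01054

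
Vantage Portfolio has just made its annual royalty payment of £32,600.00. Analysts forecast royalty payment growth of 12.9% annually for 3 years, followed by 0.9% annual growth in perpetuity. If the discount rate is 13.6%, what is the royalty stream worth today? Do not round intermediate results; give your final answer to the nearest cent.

D_1 = 36805.40000
D_2 = 41553.29660
D_3 = 46913.67186
Terminal value at year 3: TV = D_3×(1+g_2)/(r−g_2) = 47335.89491/0.127 = 372723.58195
P_0 = D_1/(1+r)^1 + D_2/(1+r)^2 + D_3/(1+r)^3 + TV/(1+r)^3
    = 32399.11972 + 32199.47726 + 32001.06498 + 254244.68164 = 350844.34360

£350844.34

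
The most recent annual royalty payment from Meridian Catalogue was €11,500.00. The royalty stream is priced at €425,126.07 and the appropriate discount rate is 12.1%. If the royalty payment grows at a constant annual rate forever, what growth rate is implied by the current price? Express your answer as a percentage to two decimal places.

P = D₀(1+g)/(r−g) ⇒ P(r−g) = D₀(1+g) ⇒ g(P+D₀) = P·r − D₀
g = (P·r − D₀)/(P + D₀) = (€425,126.07×0.121 − €11,500.00) / (€425,126.07 + €11,500.00) = 0.091475

9.15%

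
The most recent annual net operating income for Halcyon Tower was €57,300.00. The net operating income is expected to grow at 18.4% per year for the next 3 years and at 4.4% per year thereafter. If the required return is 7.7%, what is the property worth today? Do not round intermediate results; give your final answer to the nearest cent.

D_1 = 67843.20000
D_2 = 80326.34880
D_3 = 95106.39698
Terminal value at year 3: TV = D_3×(1+g_2)/(r−g_2) = 99291.07845/0.033 = 3008820.55898
P_0 = D_1/(1+r)^1 + D_2/(1+r)^2 + D_3/(1+r)^3 + TV/(1+r)^3
    = 62992.75766 + 69251.09106 + 76131.19017 + 2408514.01628 = 2616889.05517

€2616889.06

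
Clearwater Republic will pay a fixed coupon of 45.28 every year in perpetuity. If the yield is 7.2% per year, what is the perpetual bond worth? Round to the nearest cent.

Level perpetuity: PV = C / r = 45.28 / 0.072 = 628.89

628.89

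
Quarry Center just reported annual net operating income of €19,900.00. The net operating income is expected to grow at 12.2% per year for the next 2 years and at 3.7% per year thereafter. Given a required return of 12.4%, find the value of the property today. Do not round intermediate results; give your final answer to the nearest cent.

€276049.31

D_1 = 22327.80000
D_2 = 25051.79160
Terminal value at year 2: TV = D_2×(1+g_2)/(r−g_2) = 25978.70789/0.087 = 298605.83781
P_0 = D_1/(1+r)^1 + D_2/(1+r)^2 + TV/(1+r)^2
    = 19864.59075 + 19829.24450 + 236355.47755 = 276049.31280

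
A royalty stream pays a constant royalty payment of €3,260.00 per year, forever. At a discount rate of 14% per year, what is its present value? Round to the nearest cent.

€23285.71

Level perpetuity: PV = C / r = €3,260.00 / 0.14 = €23,285.71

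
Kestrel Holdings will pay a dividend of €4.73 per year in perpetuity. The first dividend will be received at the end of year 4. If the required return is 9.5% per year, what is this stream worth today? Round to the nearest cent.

€37.92

Value at end of year 3: C / r = €4.73 / 0.095 = €49.7895
Discount to today: PV = €49.7895 / (1 + 0.095)^3 = €49.7895 / 1.312932 = €37.92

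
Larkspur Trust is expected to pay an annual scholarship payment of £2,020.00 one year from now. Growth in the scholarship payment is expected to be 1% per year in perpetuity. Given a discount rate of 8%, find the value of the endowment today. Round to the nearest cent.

£28857.14

Growing perpetuity: P = D₁ / (r − g) = £2,020.0000 / (0.08 − 0.01) = £28,857.14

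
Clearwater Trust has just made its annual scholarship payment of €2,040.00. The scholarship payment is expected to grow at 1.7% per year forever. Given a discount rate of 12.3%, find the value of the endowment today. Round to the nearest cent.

D₁ = D₀ × (1 + g) = €2,040.00 × 1.017 = €2,074.6800
Growing perpetuity: P = D₁ / (r − g) = €2,074.6800 / (0.123 − 0.017) = €19,572.45

€19572.45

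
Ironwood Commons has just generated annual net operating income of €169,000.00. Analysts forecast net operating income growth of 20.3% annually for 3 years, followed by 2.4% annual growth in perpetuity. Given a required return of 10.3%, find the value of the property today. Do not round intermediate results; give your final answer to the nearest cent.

€3446651.69

D_1 = 203307.00000
D_2 = 244578.32100
D_3 = 294227.72016
Terminal value at year 3: TV = D_3×(1+g_2)/(r−g_2) = 301289.18545/0.079 = 3813787.15756
P_0 = D_1/(1+r)^1 + D_2/(1+r)^2 + D_3/(1+r)^3 + TV/(1+r)^3
    = 184321.84950 + 201032.80594 + 219258.80829 + 2842038.22391 = 3446651.68764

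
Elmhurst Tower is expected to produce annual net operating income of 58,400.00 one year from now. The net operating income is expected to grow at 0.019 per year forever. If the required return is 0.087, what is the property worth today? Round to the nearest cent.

858823.53

Growing perpetuity: P = D₁ / (r − g) = 58,400.0000 / (0.087 − 0.019) = 858,823.53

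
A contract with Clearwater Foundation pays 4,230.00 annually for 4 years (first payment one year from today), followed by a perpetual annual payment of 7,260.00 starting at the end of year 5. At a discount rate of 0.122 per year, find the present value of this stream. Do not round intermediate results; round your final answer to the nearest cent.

PV of 4-year annuity: 4,230.00 × [1 − (1+0.122)^−4] / 0.122 = 12794.05604
Perpetuity value at year 4: 7,260.00 / 0.122 = 59508.19672
PV of perpetuity: 59508.19672 / (1+0.122)^4 = 37549.60409
Total PV = 12794.05604 + 37549.60409 = 50343.66013

50343.66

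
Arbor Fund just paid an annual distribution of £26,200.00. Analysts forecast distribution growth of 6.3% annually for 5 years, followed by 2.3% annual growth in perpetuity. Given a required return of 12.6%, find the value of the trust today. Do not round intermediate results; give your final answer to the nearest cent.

D_1 = 27850.60000
D_2 = 29605.18780
D_3 = 31470.31463
D_4 = 33452.94445
D_5 = 35560.47995
Terminal value at year 5: TV = D_5×(1+g_2)/(r−g_2) = 36378.37099/0.103 = 353188.06789
P_0 = D_1/(1+r)^1 + D_2/(1+r)^2 + D_3/(1+r)^3 + D_4/(1+r)^4 + D_5/(1+r)^5 + TV/(1+r)^5
    = 24734.10302 + 23350.22337 + 22043.77215 + 20810.41722 + 19646.06883 + 195125.51862 = 305710.10321

£305710.10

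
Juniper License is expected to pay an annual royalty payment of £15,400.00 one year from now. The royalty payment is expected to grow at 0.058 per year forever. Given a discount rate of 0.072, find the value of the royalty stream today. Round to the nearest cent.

£1100000.00

Growing perpetuity: P = D₁ / (r − g) = £15,400.0000 / (0.072 − 0.058) = £1,100,000.00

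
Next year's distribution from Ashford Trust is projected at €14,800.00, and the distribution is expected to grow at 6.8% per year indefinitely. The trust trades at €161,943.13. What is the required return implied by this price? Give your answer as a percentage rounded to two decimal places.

15.94%

P = D₁/(r − g) ⇒ r = D₁/P + g = €14,800.0000/€161,943.13 + 0.068 = 0.091390 + 0.068 = 0.159390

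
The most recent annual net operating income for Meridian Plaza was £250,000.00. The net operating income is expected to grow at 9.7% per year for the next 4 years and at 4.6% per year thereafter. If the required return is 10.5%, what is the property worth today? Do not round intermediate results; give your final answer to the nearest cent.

£5287268.17

D_1 = 274250.00000
D_2 = 300852.25000
D_3 = 330034.91825
D_4 = 362048.30532
Terminal value at year 4: TV = D_4×(1+g_2)/(r−g_2) = 378702.52736/0.059 = 6418686.90449
P_0 = D_1/(1+r)^1 + D_2/(1+r)^2 + D_3/(1+r)^3 + D_4/(1+r)^4 + TV/(1+r)^4
    = 248190.04525 + 246393.19424 + 244609.35211 + 242838.42468 + 4305237.15612 = 5287268.17240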